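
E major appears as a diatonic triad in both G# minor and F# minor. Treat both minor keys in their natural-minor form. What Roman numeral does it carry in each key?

The scale of G# minor (natural minor) is G# A# B C# D# E F#; E is degree 6, and the triad built there (E-G#-B) is major, so it is VI.
The scale of F# minor (natural minor) is F# G# A B C# D E; E is degree 7, and the triad built there (E-G#-B) is major, so it is VII.

VI in G# minor; VII in F# minor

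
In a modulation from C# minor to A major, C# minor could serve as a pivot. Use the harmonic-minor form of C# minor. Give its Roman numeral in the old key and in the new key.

The scale of C# minor (harmonic minor) is C# D# E F# G# A B#; C# is degree 1, and the triad built there (C#-E-G#) is minor, so it is i.
The scale of A major is A B C# D E F# G#; C# is degree 3, and the triad built there (C#-E-G#) is minor, so it is iii.

i in C# minor; iii in A major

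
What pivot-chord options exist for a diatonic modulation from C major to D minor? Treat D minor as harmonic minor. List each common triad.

Dm

Triads in C major: C (I), Dm (ii), Em (iii), F (IV), G (V), Am (vi), Bdim (vii°).
Triads in D minor (harmonic minor): Dm (i), Edim (ii°), Faug (III+), Gm (iv), A (V), Bb (VI), C#dim (vii°).
Shared triads with their functions: Dm (ii in C major, i in D minor).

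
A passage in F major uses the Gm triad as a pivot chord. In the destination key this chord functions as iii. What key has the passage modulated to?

Eb major

The numeral iii denotes a minor triad on scale degree 3. With G on degree 3, the tonic of the new key is Eb.
Degree 3 carries a minor triad in major keys, so the destination is Eb major.
Check: the diatonic triads of Eb major are Eb (I), Fm (ii), Gm (iii), Ab (IV), Bb (V), Cm (vi), Ddim (vii°) — Gm is indeed iii.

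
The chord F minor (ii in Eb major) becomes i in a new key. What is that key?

F minor

The numeral i denotes a minor triad on scale degree 1. With F on degree 1, the tonic of the new key is F.
Degree 1 carries a minor triad in minor keys, so the destination is F minor.
Check: the diatonic triads of F minor (natural minor) are Fm (i), Gdim (ii°), Ab (III), Bbm (iv), Cm (v), Db (VI), Eb (VII) — F minor is indeed i.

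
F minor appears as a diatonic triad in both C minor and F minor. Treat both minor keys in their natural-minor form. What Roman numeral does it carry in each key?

iv in C minor; i in F minor

The scale of C minor (natural minor) is C D Eb F G Ab Bb; F is degree 4, and the triad built there (F-Ab-C) is minor, so it is iv.
The scale of F minor (natural minor) is F G Ab Bb C Db Eb; F is degree 1, and the triad built there (F-Ab-C) is minor, so it is i.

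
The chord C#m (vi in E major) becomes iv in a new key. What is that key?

The numeral iv denotes a minor triad on scale degree 4. With C# on degree 4, the tonic of the new key is G#.
Degree 4 carries a minor triad in minor keys, so the destination is G# minor.
Check: the diatonic triads of G# minor (natural minor) are G#m (i), A#dim (ii°), B (III), C#m (iv), D#m (v), E (VI), F# (VII) — C#m is indeed iv.

G# minor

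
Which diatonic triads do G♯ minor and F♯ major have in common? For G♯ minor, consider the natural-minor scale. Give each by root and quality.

G♯m, B, D♯m, F♯

Triads in G♯ minor (natural minor): G♯ minor (i), A♯ diminished (ii°), B major (III), C♯ minor (iv), D♯ minor (v), E major (VI), F♯ major (VII).
Triads in F♯ major: F♯ major (I), G♯ minor (ii), A♯ minor (iii), B major (IV), C♯ major (V), D♯ minor (vi), E♯ diminished (vii°).
Shared triads with their functions: G♯ minor (i in G♯ minor, ii in F♯ major); B major (III in G♯ minor, IV in F♯ major); D♯ minor (v in G♯ minor, vi in F♯ major); F♯ major (VII in G♯ minor, I in F♯ major).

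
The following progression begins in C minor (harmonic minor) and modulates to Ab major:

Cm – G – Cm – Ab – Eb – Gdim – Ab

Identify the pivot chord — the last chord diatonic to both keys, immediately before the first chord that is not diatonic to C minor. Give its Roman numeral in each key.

Ab — VI in C minor, I in Ab major

Chords diatonic to C minor: Cm, Ddim, Ebaug, Fm, G, Ab, Bdim.
Reading the progression, the first chord not in that set is Eb, so the modulation leaves C minor there.
The chord immediately before Eb is Ab, which is diatonic to both keys: VI in C minor and I in Ab major.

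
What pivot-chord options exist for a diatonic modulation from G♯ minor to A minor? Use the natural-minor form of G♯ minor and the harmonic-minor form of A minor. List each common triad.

E

Triads in G♯ minor (natural minor): G♯ minor (i), A♯ diminished (ii°), B major (III), C♯ minor (iv), D♯ minor (v), E major (VI), F♯ major (VII).
Triads in A minor (harmonic minor): A minor (i), B diminished (ii°), C augmented (III+), D minor (iv), E major (V), F major (VI), G♯ diminished (vii°).
Shared triads with their functions: E major (VI in G♯ minor, V in A minor).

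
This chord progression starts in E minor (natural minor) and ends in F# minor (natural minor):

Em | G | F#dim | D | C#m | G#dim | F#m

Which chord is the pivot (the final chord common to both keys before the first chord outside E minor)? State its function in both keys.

Chords diatonic to E minor: Em, F#dim, G, Am, Bm, C, D.
Reading the progression, the first chord not in that set is C#m, so the modulation leaves E minor there.
The chord immediately before C#m is D, which is diatonic to both keys: VII in E minor and VI in F# minor.

D — VII in E minor, VI in F# minor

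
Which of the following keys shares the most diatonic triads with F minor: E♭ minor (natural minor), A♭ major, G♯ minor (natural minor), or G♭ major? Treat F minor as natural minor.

Triads of F minor (natural minor): F minor (i), G diminished (ii°), A♭ major (III), B♭ minor (iv), C minor (v), D♭ major (VI), E♭ major (VII).
E♭ minor (natural minor) shares 2: B♭m, D♭.
A♭ major shares 7: Fm, Gdim, A♭, B♭m, Cm, D♭, E♭.
G♯ minor (natural minor) shares 0: none.
G♭ major shares 2: B♭m, D♭.
The most common triads (7) are shared with A♭ major.

A♭ major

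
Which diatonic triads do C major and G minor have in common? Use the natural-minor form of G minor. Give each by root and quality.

Dm, F

Triads in C major: C (I), Dm (ii), Em (iii), F (IV), G (V), Am (vi), Bdim (vii°).
Triads in G minor (natural minor): Gm (i), Adim (ii°), Bb (III), Cm (iv), Dm (v), Eb (VI), F (VII).
Shared triads with their functions: Dm (ii in C major, v in G minor); F (IV in C major, VII in G minor).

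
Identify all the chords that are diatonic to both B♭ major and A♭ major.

Cm, E♭

Triads in B♭ major: B♭ (I), Cm (ii), Dm (iii), E♭ (IV), F (V), Gm (vi), Adim (vii°).
Triads in A♭ major: A♭ (I), B♭m (ii), Cm (iii), D♭ (IV), E♭ (V), Fm (vi), Gdim (vii°).
Shared triads with their functions: Cm (ii in B♭ major, iii in A♭ major); E♭ (IV in B♭ major, V in A♭ major).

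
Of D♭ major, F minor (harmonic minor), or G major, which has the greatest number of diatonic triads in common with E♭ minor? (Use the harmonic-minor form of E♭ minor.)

Triads of E♭ minor (harmonic minor): E♭ minor (i), F diminished (ii°), G♭ augmented (III+), A♭ minor (iv), B♭ major (V), C♭ major (VI), D diminished (vii°).
D♭ major shares 1: E♭m.
F minor (harmonic minor) shares 0: none.
G major shares 0: none.
The most common triads (1) are shared with D♭ major.

D♭ major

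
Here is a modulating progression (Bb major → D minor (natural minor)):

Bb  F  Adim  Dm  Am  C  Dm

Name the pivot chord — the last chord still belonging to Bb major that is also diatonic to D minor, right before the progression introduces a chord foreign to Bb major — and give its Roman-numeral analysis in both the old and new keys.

Dm — iii in Bb major, i in D minor

Chords diatonic to Bb major: Bb, Cm, Dm, Eb, F, Gm, Adim.
Reading the progression, the first chord not in that set is Am, so the modulation leaves Bb major there.
The chord immediately before Am is Dm, which is diatonic to both keys: iii in Bb major and i in D minor.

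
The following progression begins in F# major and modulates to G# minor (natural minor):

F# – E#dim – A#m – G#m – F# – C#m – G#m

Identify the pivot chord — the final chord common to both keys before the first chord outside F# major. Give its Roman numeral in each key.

F# — I in F# major, VII in G# minor

Chords diatonic to F# major: F#, G#m, A#m, B, C#, D#m, E#dim.
Reading the progression, the first chord not in that set is C#m, so the modulation leaves F# major there.
The chord immediately before C#m is F#, which is diatonic to both keys: I in F# major and VII in G# minor.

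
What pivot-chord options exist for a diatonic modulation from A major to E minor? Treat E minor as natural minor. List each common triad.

Triads in A major: A major (I), B minor (ii), C♯ minor (iii), D major (IV), E major (V), F♯ minor (vi), G♯ diminished (vii°).
Triads in E minor (natural minor): E minor (i), F♯ diminished (ii°), G major (III), A minor (iv), B minor (v), C major (VI), D major (VII).
Shared triads with their functions: B minor (ii in A major, v in E minor); D major (IV in A major, VII in E minor).

Bm, D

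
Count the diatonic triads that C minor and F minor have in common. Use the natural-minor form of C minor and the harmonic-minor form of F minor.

Diatonic triads of C minor (natural minor): Cm (i), Ddim (ii°), E♭ (III), Fm (iv), Gm (v), A♭ (VI), B♭ (VII).
Diatonic triads of F minor (harmonic minor): Fm (i), Gdim (ii°), A♭aug (III+), B♭m (iv), C (V), D♭ (VI), Edim (vii°).
Matching root and quality in both lists: Fm.
That gives 1 common triad.

1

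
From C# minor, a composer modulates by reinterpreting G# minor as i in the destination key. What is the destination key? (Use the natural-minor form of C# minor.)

G# minor

The numeral i denotes a minor triad on scale degree 1. With G# on degree 1, the tonic of the new key is G#.
Degree 1 carries a minor triad in minor keys, so the destination is G# minor.
Check: the diatonic triads of G# minor (natural minor) are G#m (i), A#dim (ii°), B (III), C#m (iv), D#m (v), E (VI), F# (VII) — G# minor is indeed i.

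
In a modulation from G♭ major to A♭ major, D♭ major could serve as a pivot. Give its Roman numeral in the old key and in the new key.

V in G♭ major; IV in A♭ major

The scale of G♭ major is G♭ A♭ B♭ C♭ D♭ E♭ F; D♭ is degree 5, and the triad built there (D♭-F-A♭) is major, so it is V.
The scale of A♭ major is A♭ B♭ C D♭ E♭ F G; D♭ is degree 4, and the triad built there (D♭-F-A♭) is major, so it is IV.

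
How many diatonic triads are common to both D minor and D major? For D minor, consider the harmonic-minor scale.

2

Diatonic triads of D minor (harmonic minor): D minor (i), E diminished (ii°), F augmented (III+), G minor (iv), A major (V), Bb major (VI), C# diminished (vii°).
Diatonic triads of D major: D major (I), E minor (ii), F# minor (iii), G major (IV), A major (V), B minor (vi), C# diminished (vii°).
Matching root and quality in both lists: A major, C# diminished.
That gives 2 common triads.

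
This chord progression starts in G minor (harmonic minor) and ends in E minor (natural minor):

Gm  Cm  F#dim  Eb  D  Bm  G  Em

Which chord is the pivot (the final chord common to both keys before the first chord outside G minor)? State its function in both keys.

D — V in G minor, VII in E minor

Chords diatonic to G minor: Gm, Adim, Bbaug, Cm, D, Eb, F#dim.
Reading the progression, the first chord not in that set is Bm, so the modulation leaves G minor there.
The chord immediately before Bm is D, which is diatonic to both keys: V in G minor and VII in E minor.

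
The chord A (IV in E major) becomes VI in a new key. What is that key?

The numeral VI denotes a major triad on scale degree 6. With A on degree 6, the tonic of the new key is C#.
Degree 6 carries a major triad in minor keys, so the destination is C# minor.
Check: the diatonic triads of C# minor (natural minor) are C#m (i), D#dim (ii°), E (III), F#m (iv), G#m (v), A (VI), B (VII) — A is indeed VI.

C# minor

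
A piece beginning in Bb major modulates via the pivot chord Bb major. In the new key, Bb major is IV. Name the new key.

The numeral IV denotes a major triad on scale degree 4. With Bb on degree 4, the tonic of the new key is F.
Degree 4 carries a major triad in major keys, so the destination is F major.
Check: the diatonic triads of F major are F (I), Gm (ii), Am (iii), Bb (IV), C (V), Dm (vi), Edim (vii°) — Bb major is indeed IV.

F major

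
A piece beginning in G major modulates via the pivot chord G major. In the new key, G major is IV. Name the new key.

The numeral IV denotes a major triad on scale degree 4. With G on degree 4, the tonic of the new key is D.
Degree 4 carries a major triad in major keys, so the destination is D major.
Check: the diatonic triads of D major are D (I), Em (ii), F#m (iii), G (IV), A (V), Bm (vi), C#dim (vii°) — G major is indeed IV.

D major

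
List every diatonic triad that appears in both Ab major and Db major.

Ab, Bbm, Db, Fm

Triads in Ab major: Ab major (I), Bb minor (ii), C minor (iii), Db major (IV), Eb major (V), F minor (vi), G diminished (vii°).
Triads in Db major: Db major (I), Eb minor (ii), F minor (iii), Gb major (IV), Ab major (V), Bb minor (vi), C diminished (vii°).
Shared triads with their functions: Ab major (I in Ab major, V in Db major); Bb minor (ii in Ab major, vi in Db major); Db major (IV in Ab major, I in Db major); F minor (vi in Ab major, iii in Db major).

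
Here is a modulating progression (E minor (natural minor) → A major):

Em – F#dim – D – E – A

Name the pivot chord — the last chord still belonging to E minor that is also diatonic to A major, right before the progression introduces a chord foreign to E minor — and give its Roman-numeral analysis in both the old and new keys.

D — VII in E minor, IV in A major

Chords diatonic to E minor: Em, F#dim, G, Am, Bm, C, D.
Reading the progression, the first chord not in that set is E, so the modulation leaves E minor there.
The chord immediately before E is D, which is diatonic to both keys: VII in E minor and IV in A major.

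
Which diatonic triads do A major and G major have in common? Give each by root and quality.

Triads in A major: A (I), Bm (ii), C#m (iii), D (IV), E (V), F#m (vi), G#dim (vii°).
Triads in G major: G (I), Am (ii), Bm (iii), C (IV), D (V), Em (vi), F#dim (vii°).
Shared triads with their functions: Bm (ii in A major, iii in G major); D (IV in A major, V in G major).

Bm, D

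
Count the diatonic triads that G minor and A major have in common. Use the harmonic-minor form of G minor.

1

Diatonic triads of G minor (harmonic minor): G minor (i), A diminished (ii°), B♭ augmented (III+), C minor (iv), D major (V), E♭ major (VI), F♯ diminished (vii°).
Diatonic triads of A major: A major (I), B minor (ii), C♯ minor (iii), D major (IV), E major (V), F♯ minor (vi), G♯ diminished (vii°).
Matching root and quality in both lists: D major.
That gives 1 common triad.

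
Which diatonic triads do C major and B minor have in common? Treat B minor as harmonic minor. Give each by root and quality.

Triads in C major: C (I), Dm (ii), Em (iii), F (IV), G (V), Am (vi), Bdim (vii°).
Triads in B minor (harmonic minor): Bm (i), C#dim (ii°), Daug (III+), Em (iv), F# (V), G (VI), A#dim (vii°).
Shared triads with their functions: Em (iii in C major, iv in B minor); G (V in C major, VI in B minor).

Em, G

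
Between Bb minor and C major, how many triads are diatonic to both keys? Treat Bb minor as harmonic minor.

1

Diatonic triads of Bb minor (harmonic minor): Bbm (i), Cdim (ii°), Dbaug (III+), Ebm (iv), F (V), Gb (VI), Adim (vii°).
Diatonic triads of C major: C (I), Dm (ii), Em (iii), F (IV), G (V), Am (vi), Bdim (vii°).
Matching root and quality in both lists: F.
That gives 1 common triad.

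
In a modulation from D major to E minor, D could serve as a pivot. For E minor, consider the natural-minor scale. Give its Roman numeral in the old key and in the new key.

The scale of D major is D E F♯ G A B C♯; D is degree 1, and the triad built there (D-F♯-A) is major, so it is I.
The scale of E minor (natural minor) is E F♯ G A B C D; D is degree 7, and the triad built there (D-F♯-A) is major, so it is VII.

I in D major; VII in E minor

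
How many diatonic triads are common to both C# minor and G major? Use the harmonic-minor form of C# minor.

0

Diatonic triads of C# minor (harmonic minor): C#m (i), D#dim (ii°), Eaug (III+), F#m (iv), G# (V), A (VI), B#dim (vii°).
Diatonic triads of G major: G (I), Am (ii), Bm (iii), C (IV), D (V), Em (vi), F#dim (vii°).
No triad has the same root and quality in both keys.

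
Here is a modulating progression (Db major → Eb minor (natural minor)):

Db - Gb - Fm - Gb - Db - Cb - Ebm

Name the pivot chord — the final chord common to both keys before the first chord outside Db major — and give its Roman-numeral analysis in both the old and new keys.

Chords diatonic to Db major: Db, Ebm, Fm, Gb, Ab, Bbm, Cdim.
Reading the progression, the first chord not in that set is Cb, so the modulation leaves Db major there.
The chord immediately before Cb is Db, which is diatonic to both keys: I in Db major and VII in Eb minor.

Db — I in Db major, VII in Eb minor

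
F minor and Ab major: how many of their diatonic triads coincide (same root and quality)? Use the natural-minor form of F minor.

Diatonic triads of F minor (natural minor): F minor (i), G diminished (ii°), Ab major (III), Bb minor (iv), C minor (v), Db major (VI), Eb major (VII).
Diatonic triads of Ab major: Ab major (I), Bb minor (ii), C minor (iii), Db major (IV), Eb major (V), F minor (vi), G diminished (vii°).
Matching root and quality in both lists: F minor, G diminished, Ab major, Bb minor, C minor, Db major, Eb major.
That gives 7 common triads.

7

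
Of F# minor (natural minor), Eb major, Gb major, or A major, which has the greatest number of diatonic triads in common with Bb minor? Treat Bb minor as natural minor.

Gb major

Triads of Bb minor (natural minor): Bbm (i), Cdim (ii°), Db (III), Ebm (iv), Fm (v), Gb (VI), Ab (VII).
F# minor (natural minor) shares 0: none.
Eb major shares 2: Fm, Ab.
Gb major shares 4: Bbm, Db, Ebm, Gb.
A major shares 0: none.
The most common triads (4) are shared with Gb major.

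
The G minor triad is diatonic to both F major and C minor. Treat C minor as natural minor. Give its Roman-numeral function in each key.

ii in F major; v in C minor

The scale of F major is F G A Bb C D E; G is degree 2, and the triad built there (G-Bb-D) is minor, so it is ii.
The scale of C minor (natural minor) is C D Eb F G Ab Bb; G is degree 5, and the triad built there (G-Bb-D) is minor, so it is v.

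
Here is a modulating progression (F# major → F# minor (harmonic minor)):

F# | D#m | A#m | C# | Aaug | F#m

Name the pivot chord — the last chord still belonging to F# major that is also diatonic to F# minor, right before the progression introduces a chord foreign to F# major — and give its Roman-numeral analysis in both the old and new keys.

Chords diatonic to F# major: F#, G#m, A#m, B, C#, D#m, E#dim.
Reading the progression, the first chord not in that set is Aaug, so the modulation leaves F# major there.
The chord immediately before Aaug is C#, which is diatonic to both keys: V in F# major and V in F# minor.

C# — V in F# major, V in F# minor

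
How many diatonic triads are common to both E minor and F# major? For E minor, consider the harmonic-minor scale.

1

Diatonic triads of E minor (harmonic minor): E minor (i), F# diminished (ii°), G augmented (III+), A minor (iv), B major (V), C major (VI), D# diminished (vii°).
Diatonic triads of F# major: F# major (I), G# minor (ii), A# minor (iii), B major (IV), C# major (V), D# minor (vi), E# diminished (vii°).
Matching root and quality in both lists: B major.
That gives 1 common triad.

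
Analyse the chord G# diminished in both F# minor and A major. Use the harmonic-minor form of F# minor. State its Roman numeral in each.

ii° in F# minor; vii° in A major

The scale of F# minor (harmonic minor) is F# G# A B C# D E#; G# is degree 2, and the triad built there (G#-B-D) is diminished, so it is ii°.
The scale of A major is A B C# D E F# G#; G# is degree 7, and the triad built there (G#-B-D) is diminished, so it is vii°.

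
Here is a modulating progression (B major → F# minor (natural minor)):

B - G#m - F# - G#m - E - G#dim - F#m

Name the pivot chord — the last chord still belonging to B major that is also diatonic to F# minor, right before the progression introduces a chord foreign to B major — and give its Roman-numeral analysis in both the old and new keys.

E — IV in B major, VII in F# minor

Chords diatonic to B major: B, C#m, D#m, E, F#, G#m, A#dim.
Reading the progression, the first chord not in that set is G#dim, so the modulation leaves B major there.
The chord immediately before G#dim is E, which is diatonic to both keys: IV in B major and VII in F# minor.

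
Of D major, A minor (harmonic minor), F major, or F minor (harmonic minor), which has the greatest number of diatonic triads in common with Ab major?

Triads of Ab major: Ab (I), Bbm (ii), Cm (iii), Db (IV), Eb (V), Fm (vi), Gdim (vii°).
D major shares 0: none.
A minor (harmonic minor) shares 0: none.
F major shares 0: none.
F minor (harmonic minor) shares 4: Bbm, Db, Fm, Gdim.
The most common triads (4) are shared with F minor.

F minor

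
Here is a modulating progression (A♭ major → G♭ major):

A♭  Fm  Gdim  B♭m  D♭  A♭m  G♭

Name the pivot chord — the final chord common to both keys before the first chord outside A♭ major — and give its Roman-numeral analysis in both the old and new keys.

D♭ — IV in A♭ major, V in G♭ major

Chords diatonic to A♭ major: A♭, B♭m, Cm, D♭, E♭, Fm, Gdim.
Reading the progression, the first chord not in that set is A♭m, so the modulation leaves A♭ major there.
The chord immediately before A♭m is D♭, which is diatonic to both keys: IV in A♭ major and V in G♭ major.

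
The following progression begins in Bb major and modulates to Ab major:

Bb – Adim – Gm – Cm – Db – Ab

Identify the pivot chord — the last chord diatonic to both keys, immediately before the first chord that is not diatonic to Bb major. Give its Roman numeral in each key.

Cm — ii in Bb major, iii in Ab major

Chords diatonic to Bb major: Bb, Cm, Dm, Eb, F, Gm, Adim.
Reading the progression, the first chord not in that set is Db, so the modulation leaves Bb major there.
The chord immediately before Db is Cm, which is diatonic to both keys: ii in Bb major and iii in Ab major.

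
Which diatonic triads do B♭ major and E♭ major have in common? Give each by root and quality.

B♭, Cm, E♭, Gm

Triads in B♭ major: B♭ major (I), C minor (ii), D minor (iii), E♭ major (IV), F major (V), G minor (vi), A diminished (vii°).
Triads in E♭ major: E♭ major (I), F minor (ii), G minor (iii), A♭ major (IV), B♭ major (V), C minor (vi), D diminished (vii°).
Shared triads with their functions: B♭ major (I in B♭ major, V in E♭ major); C minor (ii in B♭ major, vi in E♭ major); E♭ major (IV in B♭ major, I in E♭ major); G minor (vi in B♭ major, iii in E♭ major).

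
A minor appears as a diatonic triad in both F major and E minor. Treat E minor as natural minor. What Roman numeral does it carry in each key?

iii in F major; iv in E minor

The scale of F major is F G A B♭ C D E; A is degree 3, and the triad built there (A-C-E) is minor, so it is iii.
The scale of E minor (natural minor) is E F♯ G A B C D; A is degree 4, and the triad built there (A-C-E) is minor, so it is iv.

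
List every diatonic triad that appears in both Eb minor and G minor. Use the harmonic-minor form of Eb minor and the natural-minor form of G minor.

Triads in Eb minor (harmonic minor): Ebm (i), Fdim (ii°), Gbaug (III+), Abm (iv), Bb (V), Cb (VI), Ddim (vii°).
Triads in G minor (natural minor): Gm (i), Adim (ii°), Bb (III), Cm (iv), Dm (v), Eb (VI), F (VII).
Shared triads with their functions: Bb (V in Eb minor, III in G minor).

Bb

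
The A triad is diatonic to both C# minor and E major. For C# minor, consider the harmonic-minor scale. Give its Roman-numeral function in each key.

VI in C# minor; IV in E major

The scale of C# minor (harmonic minor) is C# D# E F# G# A B#; A is degree 6, and the triad built there (A-C#-E) is major, so it is VI.
The scale of E major is E F# G# A B C# D#; A is degree 4, and the triad built there (A-C#-E) is major, so it is IV.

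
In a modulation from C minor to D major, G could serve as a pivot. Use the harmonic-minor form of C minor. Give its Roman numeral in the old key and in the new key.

V in C minor; IV in D major

The scale of C minor (harmonic minor) is C D Eb F G Ab B; G is degree 5, and the triad built there (G-B-D) is major, so it is V.
The scale of D major is D E F# G A B C#; G is degree 4, and the triad built there (G-B-D) is major, so it is IV.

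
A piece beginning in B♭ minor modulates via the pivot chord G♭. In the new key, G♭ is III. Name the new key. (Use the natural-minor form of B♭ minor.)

The numeral III denotes a major triad on scale degree 3. With G♭ on degree 3, the tonic of the new key is E♭.
Degree 3 carries a major triad in natural-minor keys, so the destination is E♭ minor.
Check: the diatonic triads of E♭ minor (natural minor) are E♭m (i), Fdim (ii°), G♭ (III), A♭m (iv), B♭m (v), C♭ (VI), D♭ (VII) — G♭ is indeed III.

E♭ minor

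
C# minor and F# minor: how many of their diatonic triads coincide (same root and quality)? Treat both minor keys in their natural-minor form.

Diatonic triads of C# minor (natural minor): C#m (i), D#dim (ii°), E (III), F#m (iv), G#m (v), A (VI), B (VII).
Diatonic triads of F# minor (natural minor): F#m (i), G#dim (ii°), A (III), Bm (iv), C#m (v), D (VI), E (VII).
Matching root and quality in both lists: C#m, E, F#m, A.
That gives 4 common triads.

4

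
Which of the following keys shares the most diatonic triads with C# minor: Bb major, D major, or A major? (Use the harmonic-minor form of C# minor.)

Triads of C# minor (harmonic minor): C#m (i), D#dim (ii°), Eaug (III+), F#m (iv), G# (V), A (VI), B#dim (vii°).
Bb major shares 0: none.
D major shares 2: F#m, A.
A major shares 3: C#m, F#m, A.
The most common triads (3) are shared with A major.

A major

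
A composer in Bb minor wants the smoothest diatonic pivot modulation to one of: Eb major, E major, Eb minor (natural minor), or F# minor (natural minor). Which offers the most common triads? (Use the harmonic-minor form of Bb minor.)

Triads of Bb minor (harmonic minor): Bb minor (i), C diminished (ii°), Db augmented (III+), Eb minor (iv), F major (V), Gb major (VI), A diminished (vii°).
Eb major shares 0: none.
E major shares 0: none.
Eb minor (natural minor) shares 3: Bbm, Ebm, Gb.
F# minor (natural minor) shares 0: none.
The most common triads (3) are shared with Eb minor.

Eb minor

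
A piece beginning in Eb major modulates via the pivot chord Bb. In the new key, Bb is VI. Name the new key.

The numeral VI denotes a major triad on scale degree 6. With Bb on degree 6, the tonic of the new key is D.
Degree 6 carries a major triad in minor keys, so the destination is D minor.
Check: the diatonic triads of D minor (natural minor) are Dm (i), Edim (ii°), F (III), Gm (iv), Am (v), Bb (VI), C (VII) — Bb is indeed VI.

D minor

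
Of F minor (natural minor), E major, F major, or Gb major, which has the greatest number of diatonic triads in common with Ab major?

F minor

Triads of Ab major: Ab (I), Bbm (ii), Cm (iii), Db (IV), Eb (V), Fm (vi), Gdim (vii°).
F minor (natural minor) shares 7: Ab, Bbm, Cm, Db, Eb, Fm, Gdim.
E major shares 0: none.
F major shares 0: none.
Gb major shares 2: Bbm, Db.
The most common triads (7) are shared with F minor.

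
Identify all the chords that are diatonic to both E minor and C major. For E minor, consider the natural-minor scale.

Triads in E minor (natural minor): Em (i), F#dim (ii°), G (III), Am (iv), Bm (v), C (VI), D (VII).
Triads in C major: C (I), Dm (ii), Em (iii), F (IV), G (V), Am (vi), Bdim (vii°).
Shared triads with their functions: Em (i in E minor, iii in C major); G (III in E minor, V in C major); Am (iv in E minor, vi in C major); C (VI in E minor, I in C major).

Em, G, Am, C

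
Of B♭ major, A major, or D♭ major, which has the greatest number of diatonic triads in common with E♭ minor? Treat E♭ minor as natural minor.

Triads of E♭ minor (natural minor): E♭ minor (i), F diminished (ii°), G♭ major (III), A♭ minor (iv), B♭ minor (v), C♭ major (VI), D♭ major (VII).
B♭ major shares 0: none.
A major shares 0: none.
D♭ major shares 4: E♭m, G♭, B♭m, D♭.
The most common triads (4) are shared with D♭ major.

D♭ major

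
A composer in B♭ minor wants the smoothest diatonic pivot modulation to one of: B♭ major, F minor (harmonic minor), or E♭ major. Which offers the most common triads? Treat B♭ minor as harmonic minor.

Triads of B♭ minor (harmonic minor): B♭ minor (i), C diminished (ii°), D♭ augmented (III+), E♭ minor (iv), F major (V), G♭ major (VI), A diminished (vii°).
B♭ major shares 2: F, Adim.
F minor (harmonic minor) shares 1: B♭m.
E♭ major shares 0: none.
The most common triads (2) are shared with B♭ major.

B♭ major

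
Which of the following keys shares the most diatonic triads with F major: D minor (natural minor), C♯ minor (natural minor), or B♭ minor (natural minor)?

Triads of F major: F major (I), G minor (ii), A minor (iii), B♭ major (IV), C major (V), D minor (vi), E diminished (vii°).
D minor (natural minor) shares 7: F, Gm, Am, B♭, C, Dm, Edim.
C♯ minor (natural minor) shares 0: none.
B♭ minor (natural minor) shares 0: none.
The most common triads (7) are shared with D minor.

D minor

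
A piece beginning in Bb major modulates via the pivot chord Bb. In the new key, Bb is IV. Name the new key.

F major

The numeral IV denotes a major triad on scale degree 4. With Bb on degree 4, the tonic of the new key is F.
Degree 4 carries a major triad in major keys, so the destination is F major.
Check: the diatonic triads of F major are F (I), Gm (ii), Am (iii), Bb (IV), C (V), Dm (vi), Edim (vii°) — Bb is indeed IV.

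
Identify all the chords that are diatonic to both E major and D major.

F#m, A

Triads in E major: E (I), F#m (ii), G#m (iii), A (IV), B (V), C#m (vi), D#dim (vii°).
Triads in D major: D (I), Em (ii), F#m (iii), G (IV), A (V), Bm (vi), C#dim (vii°).
Shared triads with their functions: F#m (ii in E major, iii in D major); A (IV in E major, V in D major).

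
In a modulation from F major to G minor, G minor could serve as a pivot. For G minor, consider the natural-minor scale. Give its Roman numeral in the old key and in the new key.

ii in F major; i in G minor

The scale of F major is F G A Bb C D E; G is degree 2, and the triad built there (G-Bb-D) is minor, so it is ii.
The scale of G minor (natural minor) is G A Bb C D Eb F; G is degree 1, and the triad built there (G-Bb-D) is minor, so it is i.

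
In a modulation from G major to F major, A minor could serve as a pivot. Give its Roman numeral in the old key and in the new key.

ii in G major; iii in F major

The scale of G major is G A B C D E F#; A is degree 2, and the triad built there (A-C-E) is minor, so it is ii.
The scale of F major is F G A Bb C D E; A is degree 3, and the triad built there (A-C-E) is minor, so it is iii.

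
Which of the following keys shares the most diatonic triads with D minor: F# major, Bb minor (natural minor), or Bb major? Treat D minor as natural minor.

Bb major

Triads of D minor (natural minor): D minor (i), E diminished (ii°), F major (III), G minor (iv), A minor (v), Bb major (VI), C major (VII).
F# major shares 0: none.
Bb minor (natural minor) shares 0: none.
Bb major shares 4: Dm, F, Gm, Bb.
The most common triads (4) are shared with Bb major.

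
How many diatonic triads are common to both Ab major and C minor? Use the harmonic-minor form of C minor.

Diatonic triads of Ab major: Ab (I), Bbm (ii), Cm (iii), Db (IV), Eb (V), Fm (vi), Gdim (vii°).
Diatonic triads of C minor (harmonic minor): Cm (i), Ddim (ii°), Ebaug (III+), Fm (iv), G (V), Ab (VI), Bdim (vii°).
Matching root and quality in both lists: Ab, Cm, Fm.
That gives 3 common triads.

3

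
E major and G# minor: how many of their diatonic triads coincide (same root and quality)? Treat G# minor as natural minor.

4

Diatonic triads of E major: E (I), F#m (ii), G#m (iii), A (IV), B (V), C#m (vi), D#dim (vii°).
Diatonic triads of G# minor (natural minor): G#m (i), A#dim (ii°), B (III), C#m (iv), D#m (v), E (VI), F# (VII).
Matching root and quality in both lists: E, G#m, B, C#m.
That gives 4 common triads.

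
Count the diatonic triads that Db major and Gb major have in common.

4

Diatonic triads of Db major: Db (I), Ebm (ii), Fm (iii), Gb (IV), Ab (V), Bbm (vi), Cdim (vii°).
Diatonic triads of Gb major: Gb (I), Abm (ii), Bbm (iii), Cb (IV), Db (V), Ebm (vi), Fdim (vii°).
Matching root and quality in both lists: Db, Ebm, Gb, Bbm.
That gives 4 common triads.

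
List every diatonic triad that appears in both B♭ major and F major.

Triads in B♭ major: B♭ (I), Cm (ii), Dm (iii), E♭ (IV), F (V), Gm (vi), Adim (vii°).
Triads in F major: F (I), Gm (ii), Am (iii), B♭ (IV), C (V), Dm (vi), Edim (vii°).
Shared triads with their functions: B♭ (I in B♭ major, IV in F major); Dm (iii in B♭ major, vi in F major); F (V in B♭ major, I in F major); Gm (vi in B♭ major, ii in F major).

B♭, Dm, F, Gm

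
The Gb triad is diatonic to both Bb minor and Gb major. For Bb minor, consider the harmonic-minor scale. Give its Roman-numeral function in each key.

The scale of Bb minor (harmonic minor) is Bb C Db Eb F Gb A; Gb is degree 6, and the triad built there (Gb-Bb-Db) is major, so it is VI.
The scale of Gb major is Gb Ab Bb Cb Db Eb F; Gb is degree 1, and the triad built there (Gb-Bb-Db) is major, so it is I.

VI in Bb minor; I in Gb major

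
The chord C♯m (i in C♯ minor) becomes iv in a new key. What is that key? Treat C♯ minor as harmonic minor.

The numeral iv denotes a minor triad on scale degree 4. With C♯ on degree 4, the tonic of the new key is G♯.
Degree 4 carries a minor triad in minor keys, so the destination is G♯ minor.
Check: the diatonic triads of G♯ minor (natural minor) are G♯m (i), A♯dim (ii°), B (III), C♯m (iv), D♯m (v), E (VI), F♯ (VII) — C♯m is indeed iv.

G♯ minor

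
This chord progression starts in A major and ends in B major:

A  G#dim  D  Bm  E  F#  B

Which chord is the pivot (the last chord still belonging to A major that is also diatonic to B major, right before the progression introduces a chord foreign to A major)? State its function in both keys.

Chords diatonic to A major: A, Bm, C#m, D, E, F#m, G#dim.
Reading the progression, the first chord not in that set is F#, so the modulation leaves A major there.
The chord immediately before F# is E, which is diatonic to both keys: V in A major and IV in B major.

E — V in A major, IV in B major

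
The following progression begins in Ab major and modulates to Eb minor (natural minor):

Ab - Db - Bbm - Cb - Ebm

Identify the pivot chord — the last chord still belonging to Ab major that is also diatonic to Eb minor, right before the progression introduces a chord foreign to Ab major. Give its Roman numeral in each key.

Bbm — ii in Ab major, v in Eb minor

Chords diatonic to Ab major: Ab, Bbm, Cm, Db, Eb, Fm, Gdim.
Reading the progression, the first chord not in that set is Cb, so the modulation leaves Ab major there.
The chord immediately before Cb is Bbm, which is diatonic to both keys: ii in Ab major and v in Eb minor.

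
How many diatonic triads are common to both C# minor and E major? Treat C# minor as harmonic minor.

4

Diatonic triads of C# minor (harmonic minor): C#m (i), D#dim (ii°), Eaug (III+), F#m (iv), G# (V), A (VI), B#dim (vii°).
Diatonic triads of E major: E (I), F#m (ii), G#m (iii), A (IV), B (V), C#m (vi), D#dim (vii°).
Matching root and quality in both lists: C#m, D#dim, F#m, A.
That gives 4 common triads.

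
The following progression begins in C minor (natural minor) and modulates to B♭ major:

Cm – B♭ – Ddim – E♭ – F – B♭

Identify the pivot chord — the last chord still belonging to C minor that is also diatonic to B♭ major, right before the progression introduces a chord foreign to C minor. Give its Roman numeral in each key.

E♭ — III in C minor, IV in B♭ major

Chords diatonic to C minor: Cm, Ddim, E♭, Fm, Gm, A♭, B♭.
Reading the progression, the first chord not in that set is F, so the modulation leaves C minor there.
The chord immediately before F is E♭, which is diatonic to both keys: III in C minor and IV in B♭ major.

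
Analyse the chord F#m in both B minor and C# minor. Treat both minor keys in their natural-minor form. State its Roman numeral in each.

The scale of B minor (natural minor) is B C# D E F# G A; F# is degree 5, and the triad built there (F#-A-C#) is minor, so it is v.
The scale of C# minor (natural minor) is C# D# E F# G# A B; F# is degree 4, and the triad built there (F#-A-C#) is minor, so it is iv.

v in B minor; iv in C# minor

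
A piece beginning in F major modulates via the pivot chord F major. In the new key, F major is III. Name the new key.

D minor

The numeral III denotes a major triad on scale degree 3. With F on degree 3, the tonic of the new key is D.
Degree 3 carries a major triad in natural-minor keys, so the destination is D minor.
Check: the diatonic triads of D minor (natural minor) are Dm (i), Edim (ii°), F (III), Gm (iv), Am (v), B♭ (VI), C (VII) — F major is indeed III.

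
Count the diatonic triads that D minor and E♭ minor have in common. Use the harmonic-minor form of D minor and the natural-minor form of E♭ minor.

Diatonic triads of D minor (harmonic minor): Dm (i), Edim (ii°), Faug (III+), Gm (iv), A (V), B♭ (VI), C♯dim (vii°).
Diatonic triads of E♭ minor (natural minor): E♭m (i), Fdim (ii°), G♭ (III), A♭m (iv), B♭m (v), C♭ (VI), D♭ (VII).
No triad has the same root and quality in both keys.

0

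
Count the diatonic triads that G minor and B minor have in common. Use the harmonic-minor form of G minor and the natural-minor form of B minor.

1

Diatonic triads of G minor (harmonic minor): G minor (i), A diminished (ii°), Bb augmented (III+), C minor (iv), D major (V), Eb major (VI), F# diminished (vii°).
Diatonic triads of B minor (natural minor): B minor (i), C# diminished (ii°), D major (III), E minor (iv), F# minor (v), G major (VI), A major (VII).
Matching root and quality in both lists: D major.
That gives 1 common triad.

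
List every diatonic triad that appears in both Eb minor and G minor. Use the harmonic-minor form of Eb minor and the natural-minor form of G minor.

Bb

Triads in Eb minor (harmonic minor): Ebm (i), Fdim (ii°), Gbaug (III+), Abm (iv), Bb (V), Cb (VI), Ddim (vii°).
Triads in G minor (natural minor): Gm (i), Adim (ii°), Bb (III), Cm (iv), Dm (v), Eb (VI), F (VII).
Shared triads with their functions: Bb (V in Eb minor, III in G minor).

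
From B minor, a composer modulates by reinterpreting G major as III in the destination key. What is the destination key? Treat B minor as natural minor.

E minor

The numeral III denotes a major triad on scale degree 3. With G on degree 3, the tonic of the new key is E.
Degree 3 carries a major triad in natural-minor keys, so the destination is E minor.
Check: the diatonic triads of E minor (natural minor) are Em (i), F#dim (ii°), G (III), Am (iv), Bm (v), C (VI), D (VII) — G major is indeed III.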